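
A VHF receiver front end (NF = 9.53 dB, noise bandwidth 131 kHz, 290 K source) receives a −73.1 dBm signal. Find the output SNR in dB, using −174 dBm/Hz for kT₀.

40.2 dB

Noise floor: N = −174 + 10 log₁₀(B) + NF
10 log₁₀(1.31×10⁵) = 51.17 dB
N = −174 + 51.17 + 9.53 = −113.30 dBm
SNR = P_sig − N = −73.1 − (−113.30) = 40.20 dB → 40.2 dB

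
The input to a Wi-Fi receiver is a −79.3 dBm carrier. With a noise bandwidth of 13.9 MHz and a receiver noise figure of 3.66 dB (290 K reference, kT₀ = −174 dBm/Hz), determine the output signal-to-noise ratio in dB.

19.6 dB

Noise floor: N = −174 + 10 log₁₀(B) + NF
10 log₁₀(1.39×10⁷) = 71.43 dB
N = −174 + 71.43 + 3.66 = −98.91 dBm
SNR = P_sig − N = −79.3 − (−98.91) = 19.61 dB → 19.6 dB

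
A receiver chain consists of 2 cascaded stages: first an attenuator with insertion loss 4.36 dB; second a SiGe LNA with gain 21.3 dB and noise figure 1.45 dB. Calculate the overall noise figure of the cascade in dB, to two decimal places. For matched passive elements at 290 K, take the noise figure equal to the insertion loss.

Convert to linear (a loss of L dB is a gain of −L dB): F_i = 10^(NF_i/10), G_i = 10^(G_i,dB/10)
  Stage 1: F_1 = 10^(4.36/10) = 2.729, G_1 = 10^(−4.36/10) = 0.3664
  Stage 2: F_2 = 10^(1.45/10) = 1.396, G_2 = 10^(21.3/10) = 134.9
Friis cascade:
  F = 2.729 + (1.396 − 1)/0.3664 = 3.811
NF = 10 log₁₀(3.811) = 5.81 dB

5.81 dB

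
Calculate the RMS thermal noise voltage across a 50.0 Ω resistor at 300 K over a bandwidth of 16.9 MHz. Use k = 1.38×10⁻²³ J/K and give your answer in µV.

3.74 µV

V_n = √(4kTRB)
4kTRB = 4 × 1.38×10⁻²³ × 300 × 5.00×10¹ × 1.69×10⁷ = 1.40×10⁻¹¹ V²
V_n = √(1.40×10⁻¹¹) = 3.74×10⁻⁶ V = 3.74 µV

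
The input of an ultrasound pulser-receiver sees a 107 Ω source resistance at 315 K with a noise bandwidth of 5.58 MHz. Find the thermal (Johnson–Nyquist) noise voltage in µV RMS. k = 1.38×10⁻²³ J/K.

V_n = √(4kTRB)
4kTRB = 4 × 1.38×10⁻²³ × 315 × 1.07×10² × 5.58×10⁶ = 1.04×10⁻¹¹ V²
V_n = √(1.04×10⁻¹¹) = 3.22×10⁻⁶ V = 3.22 µV

3.22 µV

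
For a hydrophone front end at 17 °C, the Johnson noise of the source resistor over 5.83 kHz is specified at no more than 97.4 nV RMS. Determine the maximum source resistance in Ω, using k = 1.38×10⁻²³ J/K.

T = 17 °C + 273.15 = 290.15 K
Johnson–Nyquist: V_n = √(4kTRB) ⇒ R = V_n² / (4kTB)
4kTB = 4 × 1.38×10⁻²³ × 290.15 × 5.83×10³ = 9.34×10⁻¹⁷
R = (9.74×10⁻⁸)² / 9.34×10⁻¹⁷ = 1.02×10² Ω = 102 Ω

102 Ω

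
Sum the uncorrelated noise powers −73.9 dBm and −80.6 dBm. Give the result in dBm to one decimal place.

Convert to linear, add, convert back:
P₁ = 4.07×10⁻¹¹ W, P₂ = 8.71×10⁻¹² W
P_tot = 4.94×10⁻¹¹ W → 10 log₁₀(P_tot / 10⁻³) = −73.1 dBm

−73.1 dBm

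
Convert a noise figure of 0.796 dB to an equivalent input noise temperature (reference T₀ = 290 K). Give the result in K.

58.3 K

F = 10^(0.796/10) = 1.20116
T_e = (F − 1)·T₀ = (1.20116 − 1) × 290 = 58.3 K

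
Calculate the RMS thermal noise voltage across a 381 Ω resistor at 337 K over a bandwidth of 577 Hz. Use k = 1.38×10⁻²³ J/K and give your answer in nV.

63.9 nV

V_n = √(4kTRB)
4kTRB = 4 × 1.38×10⁻²³ × 337 × 3.81×10² × 5.77×10² = 4.09×10⁻¹⁵ V²
V_n = √(4.09×10⁻¹⁵) = 6.39×10⁻⁸ V = 63.9 nV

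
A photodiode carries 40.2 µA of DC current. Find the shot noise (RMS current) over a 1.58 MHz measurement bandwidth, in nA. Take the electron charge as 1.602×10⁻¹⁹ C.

4.51 nA

I_n = √(2qI·B)
2qI·B = 2 × 1.602×10⁻¹⁹ × 4.02×10⁻⁵ × 1.58×10⁶ = 2.04×10⁻¹⁷ A²
I_n = √(2.04×10⁻¹⁷) = 4.51×10⁻⁹ A = 4.51 nA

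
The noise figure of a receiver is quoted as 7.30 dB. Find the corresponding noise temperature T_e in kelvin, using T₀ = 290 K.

F = 10^(7.30/10) = 5.37032
T_e = (F − 1)·T₀ = (5.37032 − 1) × 290 = 1267 K

1267 K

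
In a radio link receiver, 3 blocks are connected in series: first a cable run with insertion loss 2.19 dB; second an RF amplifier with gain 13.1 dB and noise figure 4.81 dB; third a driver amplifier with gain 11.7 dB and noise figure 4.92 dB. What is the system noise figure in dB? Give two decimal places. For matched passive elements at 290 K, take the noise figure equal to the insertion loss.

7.15 dB

Convert to linear (a loss of L dB is a gain of −L dB): F_i = 10^(NF_i/10), G_i = 10^(G_i,dB/10)
  Stage 1: F_1 = 10^(2.19/10) = 1.656, G_1 = 10^(−2.19/10) = 0.6039
  Stage 2: F_2 = 10^(4.81/10) = 3.027, G_2 = 10^(13.1/10) = 20.42
  Stage 3: F_3 = 10^(4.92/10) = 3.105, G_3 = 10^(11.7/10) = 14.79
Friis cascade:
  F = 1.656 + (3.027 − 1)/0.6039 + (3.105 − 1)/12.33 = 5.183
NF = 10 log₁₀(5.183) = 7.15 dB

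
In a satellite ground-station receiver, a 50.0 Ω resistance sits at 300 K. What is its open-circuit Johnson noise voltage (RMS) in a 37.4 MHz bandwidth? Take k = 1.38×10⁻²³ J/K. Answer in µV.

V_n = √(4kTRB)
4kTRB = 4 × 1.38×10⁻²³ × 300 × 5.00×10¹ × 3.74×10⁷ = 3.10×10⁻¹¹ V²
V_n = √(3.10×10⁻¹¹) = 5.56×10⁻⁶ V = 5.56 µV

5.56 µV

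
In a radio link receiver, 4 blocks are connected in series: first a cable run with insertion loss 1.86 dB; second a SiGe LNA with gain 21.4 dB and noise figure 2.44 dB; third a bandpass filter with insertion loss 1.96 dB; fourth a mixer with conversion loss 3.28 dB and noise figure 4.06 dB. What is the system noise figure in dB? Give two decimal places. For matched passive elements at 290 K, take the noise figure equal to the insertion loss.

Convert to linear (a loss of L dB is a gain of −L dB): F_i = 10^(NF_i/10), G_i = 10^(G_i,dB/10)
  Stage 1: F_1 = 10^(1.86/10) = 1.535, G_1 = 10^(−1.86/10) = 0.6516
  Stage 2: F_2 = 10^(2.44/10) = 1.754, G_2 = 10^(21.4/10) = 138.0
  Stage 3: F_3 = 10^(1.96/10) = 1.570, G_3 = 10^(−1.96/10) = 0.6368
  Stage 4: F_4 = 10^(4.06/10) = 2.547, G_4 = 10^(−3.28/10) = 0.4699
Friis cascade:
  F = 1.535 + (1.754 − 1)/0.6516 + (1.570 − 1)/89.95 + (2.547 − 1)/57.28 = 2.725
NF = 10 log₁₀(2.725) = 4.35 dB

4.35 dB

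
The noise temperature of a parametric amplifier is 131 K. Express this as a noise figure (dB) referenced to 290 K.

1.62 dB

F = 1 + T_e/T₀ = 1 + 131/290 = 1.45172
NF = 10 log₁₀(1.45172) = 1.62 dB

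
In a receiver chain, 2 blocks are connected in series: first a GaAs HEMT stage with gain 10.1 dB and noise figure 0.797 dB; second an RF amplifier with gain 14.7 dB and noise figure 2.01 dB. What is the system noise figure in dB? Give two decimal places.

1.00 dB

Convert to linear (a loss of L dB is a gain of −L dB): F_i = 10^(NF_i/10), G_i = 10^(G_i,dB/10)
  Stage 1: F_1 = 10^(0.797/10) = 1.201, G_1 = 10^(10.1/10) = 10.23
  Stage 2: F_2 = 10^(2.01/10) = 1.589, G_2 = 10^(14.7/10) = 29.51
Friis cascade:
  F = 1.201 + (1.589 − 1)/10.23 = 1.259
NF = 10 log₁₀(1.259) = 1.00 dB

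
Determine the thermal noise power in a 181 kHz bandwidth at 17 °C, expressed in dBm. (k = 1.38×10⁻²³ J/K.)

−121.4 dBm

T = 17 °C + 273.15 = 290.15 K
P_n = kTB = 1.38×10⁻²³ × 290.15 × 1.81×10⁵ = 7.25×10⁻¹⁶ W
In dBm: 10 log₁₀(7.25×10⁻¹⁶ / 10⁻³) = −121.4 dBm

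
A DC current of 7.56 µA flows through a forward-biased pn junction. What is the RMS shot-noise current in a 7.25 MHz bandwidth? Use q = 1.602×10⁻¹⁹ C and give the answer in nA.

I_n = √(2qI·B)
2qI·B = 2 × 1.602×10⁻¹⁹ × 7.56×10⁻⁶ × 7.25×10⁶ = 1.76×10⁻¹⁷ A²
I_n = √(1.76×10⁻¹⁷) = 4.19×10⁻⁹ A = 4.19 nA

4.19 nA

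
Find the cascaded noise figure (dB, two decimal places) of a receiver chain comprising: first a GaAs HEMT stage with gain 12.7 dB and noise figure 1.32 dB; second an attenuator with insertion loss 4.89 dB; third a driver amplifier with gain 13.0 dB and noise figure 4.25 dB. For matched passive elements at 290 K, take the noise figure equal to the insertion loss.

Convert to linear (a loss of L dB is a gain of −L dB): F_i = 10^(NF_i/10), G_i = 10^(G_i,dB/10)
  Stage 1: F_1 = 10^(1.32/10) = 1.355, G_1 = 10^(12.7/10) = 18.62
  Stage 2: F_2 = 10^(4.89/10) = 3.083, G_2 = 10^(−4.89/10) = 0.3243
  Stage 3: F_3 = 10^(4.25/10) = 2.661, G_3 = 10^(13.0/10) = 19.95
Friis cascade:
  F = 1.355 + (3.083 − 1)/18.62 + (2.661 − 1)/6.039 = 1.742
NF = 10 log₁₀(1.742) = 2.41 dB

2.41 dB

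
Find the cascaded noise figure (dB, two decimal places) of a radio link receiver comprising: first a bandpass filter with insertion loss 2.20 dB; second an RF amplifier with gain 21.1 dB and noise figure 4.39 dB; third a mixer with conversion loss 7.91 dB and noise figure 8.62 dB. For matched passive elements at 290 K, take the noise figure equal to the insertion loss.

6.67 dB

Convert to linear (a loss of L dB is a gain of −L dB): F_i = 10^(NF_i/10), G_i = 10^(G_i,dB/10)
  Stage 1: F_1 = 10^(2.20/10) = 1.660, G_1 = 10^(−2.20/10) = 0.6026
  Stage 2: F_2 = 10^(4.39/10) = 2.748, G_2 = 10^(21.1/10) = 128.8
  Stage 3: F_3 = 10^(8.62/10) = 7.278, G_3 = 10^(−7.91/10) = 0.1618
Friis cascade:
  F = 1.660 + (2.748 − 1)/0.6026 + (7.278 − 1)/77.62 = 4.641
NF = 10 log₁₀(4.641) = 6.67 dB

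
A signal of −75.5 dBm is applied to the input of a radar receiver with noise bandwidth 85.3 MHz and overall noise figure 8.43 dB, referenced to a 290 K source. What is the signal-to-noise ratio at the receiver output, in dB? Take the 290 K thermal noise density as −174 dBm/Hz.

10.8 dB

Noise floor: N = −174 + 10 log₁₀(B) + NF
10 log₁₀(8.53×10⁷) = 79.31 dB
N = −174 + 79.31 + 8.43 = −86.26 dBm
SNR = P_sig − N = −75.5 − (−86.26) = 10.76 dB → 10.8 dB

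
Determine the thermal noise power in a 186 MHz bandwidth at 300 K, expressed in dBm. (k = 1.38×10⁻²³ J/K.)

−91.1 dBm

P_n = kTB = 1.38×10⁻²³ × 300 × 1.86×10⁸ = 7.70×10⁻¹³ W
In dBm: 10 log₁₀(7.70×10⁻¹³ / 10⁻³) = −91.1 dBm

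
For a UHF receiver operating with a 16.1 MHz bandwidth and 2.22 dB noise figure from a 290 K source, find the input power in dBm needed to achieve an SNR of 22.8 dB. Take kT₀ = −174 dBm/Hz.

−76.9 dBm

Sensitivity = −174 + 10 log₁₀(B) + NF + SNR_min
= −174 + 72.07 + 2.22 + 22.8
= −76.91 dBm → −76.9 dBm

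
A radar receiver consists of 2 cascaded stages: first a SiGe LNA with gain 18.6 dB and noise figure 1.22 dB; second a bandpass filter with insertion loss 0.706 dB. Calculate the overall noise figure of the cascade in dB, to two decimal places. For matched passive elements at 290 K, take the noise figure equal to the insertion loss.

Convert to linear (a loss of L dB is a gain of −L dB): F_i = 10^(NF_i/10), G_i = 10^(G_i,dB/10)
  Stage 1: F_1 = 10^(1.22/10) = 1.324, G_1 = 10^(18.6/10) = 72.44
  Stage 2: F_2 = 10^(0.706/10) = 1.177, G_2 = 10^(−0.706/10) = 0.8500
Friis cascade:
  F = 1.324 + (1.177 − 1)/72.44 = 1.327
NF = 10 log₁₀(1.327) = 1.23 dB

1.23 dB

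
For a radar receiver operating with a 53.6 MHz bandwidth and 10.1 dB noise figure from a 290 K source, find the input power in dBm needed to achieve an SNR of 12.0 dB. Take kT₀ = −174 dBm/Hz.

Sensitivity = −174 + 10 log₁₀(B) + NF + SNR_min
= −174 + 77.29 + 10.1 + 12.0
= −74.61 dBm → −74.6 dBm

−74.6 dBm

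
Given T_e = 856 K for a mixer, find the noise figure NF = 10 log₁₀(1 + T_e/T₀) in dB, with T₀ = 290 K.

F = 1 + T_e/T₀ = 1 + 856/290 = 3.95172
NF = 10 log₁₀(3.95172) = 5.97 dB

5.97 dB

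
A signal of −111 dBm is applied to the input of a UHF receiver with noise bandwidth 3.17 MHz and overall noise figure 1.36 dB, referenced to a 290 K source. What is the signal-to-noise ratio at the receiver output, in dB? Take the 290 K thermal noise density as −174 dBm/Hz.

−3.4 dB

Noise floor: N = −174 + 10 log₁₀(B) + NF
10 log₁₀(3.17×10⁶) = 65.01 dB
N = −174 + 65.01 + 1.36 = −107.63 dBm
SNR = P_sig − N = −111 − (−107.63) = −3.37 dB → −3.4 dB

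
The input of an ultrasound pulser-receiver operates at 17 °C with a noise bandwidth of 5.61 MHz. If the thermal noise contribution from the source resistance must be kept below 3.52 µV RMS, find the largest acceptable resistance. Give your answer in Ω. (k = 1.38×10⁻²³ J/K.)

T = 17 °C + 273.15 = 290.15 K
Johnson–Nyquist: V_n = √(4kTRB) ⇒ R = V_n² / (4kTB)
4kTB = 4 × 1.38×10⁻²³ × 290.15 × 5.61×10⁶ = 8.99×10⁻¹⁴
R = (3.52×10⁻⁶)² / 8.99×10⁻¹⁴ = 1.38×10² Ω = 138 Ω

138 Ω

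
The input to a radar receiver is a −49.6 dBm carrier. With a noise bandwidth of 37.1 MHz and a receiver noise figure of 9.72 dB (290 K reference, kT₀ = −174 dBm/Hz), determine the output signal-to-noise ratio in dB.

39.0 dB

Noise floor: N = −174 + 10 log₁₀(B) + NF
10 log₁₀(3.71×10⁷) = 75.69 dB
N = −174 + 75.69 + 9.72 = −88.59 dBm
SNR = P_sig − N = −49.6 − (−88.59) = 38.99 dB → 39.0 dB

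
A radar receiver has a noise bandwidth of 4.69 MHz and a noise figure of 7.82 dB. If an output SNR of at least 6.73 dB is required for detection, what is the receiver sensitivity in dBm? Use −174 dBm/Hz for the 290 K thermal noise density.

−92.7 dBm

Sensitivity = −174 + 10 log₁₀(B) + NF + SNR_min
= −174 + 66.71 + 7.82 + 6.73
= −92.74 dBm → −92.7 dBm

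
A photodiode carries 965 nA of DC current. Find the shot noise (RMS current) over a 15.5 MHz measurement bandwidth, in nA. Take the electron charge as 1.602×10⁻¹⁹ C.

2.19 nA

I_n = √(2qI·B)
2qI·B = 2 × 1.602×10⁻¹⁹ × 9.65×10⁻⁷ × 1.55×10⁷ = 4.79×10⁻¹⁸ A²
I_n = √(4.79×10⁻¹⁸) = 2.19×10⁻⁹ A = 2.19 nA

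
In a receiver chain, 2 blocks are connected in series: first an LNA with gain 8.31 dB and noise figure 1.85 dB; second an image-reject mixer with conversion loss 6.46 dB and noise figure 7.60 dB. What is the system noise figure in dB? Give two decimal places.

Convert to linear (a loss of L dB is a gain of −L dB): F_i = 10^(NF_i/10), G_i = 10^(G_i,dB/10)
  Stage 1: F_1 = 10^(1.85/10) = 1.531, G_1 = 10^(8.31/10) = 6.776
  Stage 2: F_2 = 10^(7.60/10) = 5.754, G_2 = 10^(−6.46/10) = 0.2259
Friis cascade:
  F = 1.531 + (5.754 − 1)/6.776 = 2.233
NF = 10 log₁₀(2.233) = 3.49 dB

3.49 dB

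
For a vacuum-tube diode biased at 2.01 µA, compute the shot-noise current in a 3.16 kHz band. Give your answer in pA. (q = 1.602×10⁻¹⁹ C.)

I_n = √(2qI·B)
2qI·B = 2 × 1.602×10⁻¹⁹ × 2.01×10⁻⁶ × 3.16×10³ = 2.04×10⁻²¹ A²
I_n = √(2.04×10⁻²¹) = 4.51×10⁻¹¹ A = 45.1 pA

45.1 pA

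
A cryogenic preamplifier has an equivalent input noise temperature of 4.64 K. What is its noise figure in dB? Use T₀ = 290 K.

0.069 dB

F = 1 + T_e/T₀ = 1 + 4.64/290 = 1.016
NF = 10 log₁₀(1.016) = 0.069 dB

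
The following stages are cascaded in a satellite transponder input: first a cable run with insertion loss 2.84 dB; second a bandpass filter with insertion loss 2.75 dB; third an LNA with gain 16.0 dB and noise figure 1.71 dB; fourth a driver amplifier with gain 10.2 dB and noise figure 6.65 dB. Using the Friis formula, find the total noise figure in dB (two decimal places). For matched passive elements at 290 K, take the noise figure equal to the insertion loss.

7.56 dB

Convert to linear (a loss of L dB is a gain of −L dB): F_i = 10^(NF_i/10), G_i = 10^(G_i,dB/10)
  Stage 1: F_1 = 10^(2.84/10) = 1.923, G_1 = 10^(−2.84/10) = 0.5200
  Stage 2: F_2 = 10^(2.75/10) = 1.884, G_2 = 10^(−2.75/10) = 0.5309
  Stage 3: F_3 = 10^(1.71/10) = 1.483, G_3 = 10^(16.0/10) = 39.81
  Stage 4: F_4 = 10^(6.65/10) = 4.624, G_4 = 10^(10.2/10) = 10.47
Friis cascade:
  F = 1.923 + (1.884 − 1)/0.5200 + (1.483 − 1)/0.2761 + (4.624 − 1)/10.99 = 5.700
NF = 10 log₁₀(5.700) = 7.56 dB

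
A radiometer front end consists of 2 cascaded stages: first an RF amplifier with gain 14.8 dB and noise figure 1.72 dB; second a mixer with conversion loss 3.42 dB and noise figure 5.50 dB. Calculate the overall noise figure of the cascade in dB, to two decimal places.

1.96 dB

Convert to linear (a loss of L dB is a gain of −L dB): F_i = 10^(NF_i/10), G_i = 10^(G_i,dB/10)
  Stage 1: F_1 = 10^(1.72/10) = 1.486, G_1 = 10^(14.8/10) = 30.20
  Stage 2: F_2 = 10^(5.50/10) = 3.548, G_2 = 10^(−3.42/10) = 0.4550
Friis cascade:
  F = 1.486 + (3.548 − 1)/30.20 = 1.570
NF = 10 log₁₀(1.570) = 1.96 dB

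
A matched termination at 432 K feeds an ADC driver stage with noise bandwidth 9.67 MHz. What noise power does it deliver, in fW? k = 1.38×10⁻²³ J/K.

57.6 fW

P_n = kTB = 1.38×10⁻²³ × 432 × 9.67×10⁶ = 5.76×10⁻¹⁴ W = 57.6 fW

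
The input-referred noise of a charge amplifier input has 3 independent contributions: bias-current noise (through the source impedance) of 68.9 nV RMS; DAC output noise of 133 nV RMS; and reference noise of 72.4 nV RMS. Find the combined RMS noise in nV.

166 nV

Uncorrelated sources add in power (mean-square): V_tot = √(ΣV_i²)
V_tot = √[(6.89×10⁻⁸)² + (1.33×10⁻⁷)² + (7.24×10⁻⁸)²] = 1.66×10⁻⁷ V = 166 nV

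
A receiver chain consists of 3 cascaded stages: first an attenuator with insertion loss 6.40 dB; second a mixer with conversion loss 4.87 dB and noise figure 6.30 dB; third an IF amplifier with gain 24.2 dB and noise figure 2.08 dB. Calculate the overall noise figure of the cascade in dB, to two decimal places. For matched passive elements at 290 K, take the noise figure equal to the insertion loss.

Convert to linear (a loss of L dB is a gain of −L dB): F_i = 10^(NF_i/10), G_i = 10^(G_i,dB/10)
  Stage 1: F_1 = 10^(6.40/10) = 4.365, G_1 = 10^(−6.40/10) = 0.2291
  Stage 2: F_2 = 10^(6.30/10) = 4.266, G_2 = 10^(−4.87/10) = 0.3258
  Stage 3: F_3 = 10^(2.08/10) = 1.614, G_3 = 10^(24.2/10) = 263.0
Friis cascade:
  F = 4.365 + (4.266 − 1)/0.2291 + (1.614 − 1)/0.07464 = 26.85
NF = 10 log₁₀(26.85) = 14.29 dB

14.29 dB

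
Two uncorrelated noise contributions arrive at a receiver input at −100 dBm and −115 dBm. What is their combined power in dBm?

−99.9 dBm

Convert to linear, add, convert back:
P₁ = 1.00×10⁻¹³ W, P₂ = 3.16×10⁻¹⁵ W
P_tot = 1.03×10⁻¹³ W → 10 log₁₀(P_tot / 10⁻³) = −99.9 dBm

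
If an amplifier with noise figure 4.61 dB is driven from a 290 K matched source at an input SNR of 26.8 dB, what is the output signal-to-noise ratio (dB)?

22.19 dB

By definition F = SNR_in/SNR_out, so in dB: SNR_out = SNR_in − NF
SNR_out = 26.8 − 4.61 = 22.19 dB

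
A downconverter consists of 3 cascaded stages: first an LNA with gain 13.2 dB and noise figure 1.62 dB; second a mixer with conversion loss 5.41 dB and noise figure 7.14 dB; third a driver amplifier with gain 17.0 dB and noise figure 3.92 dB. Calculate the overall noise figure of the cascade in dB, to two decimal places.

Convert to linear (a loss of L dB is a gain of −L dB): F_i = 10^(NF_i/10), G_i = 10^(G_i,dB/10)
  Stage 1: F_1 = 10^(1.62/10) = 1.452, G_1 = 10^(13.2/10) = 20.89
  Stage 2: F_2 = 10^(7.14/10) = 5.176, G_2 = 10^(−5.41/10) = 0.2877
  Stage 3: F_3 = 10^(3.92/10) = 2.466, G_3 = 10^(17.0/10) = 50.12
Friis cascade:
  F = 1.452 + (5.176 − 1)/20.89 + (2.466 − 1)/6.012 = 1.896
NF = 10 log₁₀(1.896) = 2.78 dB

2.78 dB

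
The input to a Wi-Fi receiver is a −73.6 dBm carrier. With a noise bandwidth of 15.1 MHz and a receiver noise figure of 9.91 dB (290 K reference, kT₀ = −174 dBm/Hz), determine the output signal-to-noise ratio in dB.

18.7 dB

Noise floor: N = −174 + 10 log₁₀(B) + NF
10 log₁₀(1.51×10⁷) = 71.79 dB
N = −174 + 71.79 + 9.91 = −92.30 dBm
SNR = P_sig − N = −73.6 − (−92.30) = 18.70 dB → 18.7 dB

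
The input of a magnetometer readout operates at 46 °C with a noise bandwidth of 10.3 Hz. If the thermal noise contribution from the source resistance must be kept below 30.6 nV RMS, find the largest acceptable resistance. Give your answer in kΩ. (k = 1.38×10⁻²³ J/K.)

5.16 kΩ

T = 46 °C + 273.15 = 319.15 K
Johnson–Nyquist: V_n = √(4kTRB) ⇒ R = V_n² / (4kTB)
4kTB = 4 × 1.38×10⁻²³ × 319.15 × 1.03×10¹ = 1.81×10⁻¹⁹
R = (3.06×10⁻⁸)² / 1.81×10⁻¹⁹ = 5.16×10³ Ω = 5.16 kΩ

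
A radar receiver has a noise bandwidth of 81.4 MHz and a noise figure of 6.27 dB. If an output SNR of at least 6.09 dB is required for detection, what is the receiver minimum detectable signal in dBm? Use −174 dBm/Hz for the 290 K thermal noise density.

−82.5 dBm

Sensitivity = −174 + 10 log₁₀(B) + NF + SNR_min
= −174 + 79.11 + 6.27 + 6.09
= −82.53 dBm → −82.5 dBm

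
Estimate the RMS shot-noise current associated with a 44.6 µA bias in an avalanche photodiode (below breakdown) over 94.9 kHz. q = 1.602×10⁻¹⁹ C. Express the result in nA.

I_n = √(2qI·B)
2qI·B = 2 × 1.602×10⁻¹⁹ × 4.46×10⁻⁵ × 9.49×10⁴ = 1.36×10⁻¹⁸ A²
I_n = √(1.36×10⁻¹⁸) = 1.16×10⁻⁹ A = 1.16 nA

1.16 nA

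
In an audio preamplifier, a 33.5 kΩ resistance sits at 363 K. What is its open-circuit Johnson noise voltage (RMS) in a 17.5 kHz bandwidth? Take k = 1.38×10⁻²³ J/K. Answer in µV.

V_n = √(4kTRB)
4kTRB = 4 × 1.38×10⁻²³ × 363 × 3.35×10⁴ × 1.75×10⁴ = 1.17×10⁻¹¹ V²
V_n = √(1.17×10⁻¹¹) = 3.43×10⁻⁶ V = 3.43 µV

3.43 µV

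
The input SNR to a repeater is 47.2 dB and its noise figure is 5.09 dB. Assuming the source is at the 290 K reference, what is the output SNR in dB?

42.11 dB

By definition F = SNR_in/SNR_out, so in dB: SNR_out = SNR_in − NF
SNR_out = 47.2 − 5.09 = 42.11 dB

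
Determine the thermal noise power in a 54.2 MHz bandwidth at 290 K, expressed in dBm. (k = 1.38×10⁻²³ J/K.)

P_n = kTB = 1.38×10⁻²³ × 290 × 5.42×10⁷ = 2.17×10⁻¹³ W
In dBm: 10 log₁₀(2.17×10⁻¹³ / 10⁻³) = −96.6 dBm

−96.6 dBm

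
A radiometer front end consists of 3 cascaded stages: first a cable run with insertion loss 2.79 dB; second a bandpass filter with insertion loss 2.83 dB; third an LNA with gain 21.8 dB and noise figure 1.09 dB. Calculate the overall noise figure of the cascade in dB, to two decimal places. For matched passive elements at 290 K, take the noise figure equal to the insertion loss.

6.71 dB

Convert to linear (a loss of L dB is a gain of −L dB): F_i = 10^(NF_i/10), G_i = 10^(G_i,dB/10)
  Stage 1: F_1 = 10^(2.79/10) = 1.901, G_1 = 10^(−2.79/10) = 0.5260
  Stage 2: F_2 = 10^(2.83/10) = 1.919, G_2 = 10^(−2.83/10) = 0.5212
  Stage 3: F_3 = 10^(1.09/10) = 1.285, G_3 = 10^(21.8/10) = 151.4
Friis cascade:
  F = 1.901 + (1.919 − 1)/0.5260 + (1.285 − 1)/0.2742 = 4.688
NF = 10 log₁₀(4.688) = 6.71 dB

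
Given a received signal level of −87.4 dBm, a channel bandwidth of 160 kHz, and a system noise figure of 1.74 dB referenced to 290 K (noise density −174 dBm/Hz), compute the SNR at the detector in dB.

Noise floor: N = −174 + 10 log₁₀(B) + NF
10 log₁₀(1.60×10⁵) = 52.04 dB
N = −174 + 52.04 + 1.74 = −120.22 dBm
SNR = P_sig − N = −87.4 − (−120.22) = 32.82 dB → 32.8 dB

32.8 dB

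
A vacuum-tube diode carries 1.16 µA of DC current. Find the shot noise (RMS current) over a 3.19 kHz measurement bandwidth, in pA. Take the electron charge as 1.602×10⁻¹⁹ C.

34.4 pA

I_n = √(2qI·B)
2qI·B = 2 × 1.602×10⁻¹⁹ × 1.16×10⁻⁶ × 3.19×10³ = 1.19×10⁻²¹ A²
I_n = √(1.19×10⁻²¹) = 3.44×10⁻¹¹ A = 34.4 pA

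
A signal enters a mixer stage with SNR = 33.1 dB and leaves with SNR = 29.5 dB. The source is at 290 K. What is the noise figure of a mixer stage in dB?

NF (dB) = SNR_in(dB) − SNR_out(dB) when the source is at T₀
NF = 33.1 − 29.5 = 3.6 dB

3.6 dB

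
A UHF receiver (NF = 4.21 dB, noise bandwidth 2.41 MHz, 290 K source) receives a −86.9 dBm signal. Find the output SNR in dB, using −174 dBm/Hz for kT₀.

Noise floor: N = −174 + 10 log₁₀(B) + NF
10 log₁₀(2.41×10⁶) = 63.82 dB
N = −174 + 63.82 + 4.21 = −105.97 dBm
SNR = P_sig − N = −86.9 − (−105.97) = 19.07 dB → 19.1 dB

19.1 dB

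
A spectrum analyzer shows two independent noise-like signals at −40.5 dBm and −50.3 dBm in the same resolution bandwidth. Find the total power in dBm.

Convert to linear, add, convert back:
P₁ = 8.91×10⁻⁸ W, P₂ = 9.33×10⁻⁹ W
P_tot = 9.85×10⁻⁸ W → 10 log₁₀(P_tot / 10⁻³) = −40.1 dBm

−40.1 dBm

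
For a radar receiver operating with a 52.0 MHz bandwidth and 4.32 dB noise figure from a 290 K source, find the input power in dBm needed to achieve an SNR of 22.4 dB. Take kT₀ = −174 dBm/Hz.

−70.1 dBm

Sensitivity = −174 + 10 log₁₀(B) + NF + SNR_min
= −174 + 77.16 + 4.32 + 22.4
= −70.12 dBm → −70.1 dBm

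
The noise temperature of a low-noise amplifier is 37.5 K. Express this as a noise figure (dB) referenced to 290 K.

F = 1 + T_e/T₀ = 1 + 37.5/290 = 1.12931
NF = 10 log₁₀(1.12931) = 0.528 dB

0.528 dB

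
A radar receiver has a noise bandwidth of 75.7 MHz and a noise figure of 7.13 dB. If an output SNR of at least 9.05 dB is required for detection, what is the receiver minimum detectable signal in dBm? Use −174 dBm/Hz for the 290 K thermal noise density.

−79.0 dBm

Sensitivity = −174 + 10 log₁₀(B) + NF + SNR_min
= −174 + 78.79 + 7.13 + 9.05
= −79.03 dBm → −79.0 dBm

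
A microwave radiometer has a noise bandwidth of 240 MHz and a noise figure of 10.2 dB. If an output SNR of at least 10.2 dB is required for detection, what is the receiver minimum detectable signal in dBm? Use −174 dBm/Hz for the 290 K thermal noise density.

−69.8 dBm

Sensitivity = −174 + 10 log₁₀(B) + NF + SNR_min
= −174 + 83.8 + 10.2 + 10.2
= −69.8 dBm → −69.8 dBm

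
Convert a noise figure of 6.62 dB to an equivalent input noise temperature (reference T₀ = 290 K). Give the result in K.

F = 10^(6.62/10) = 4.59198
T_e = (F − 1)·T₀ = (4.59198 − 1) × 290 = 1042 K

1042 K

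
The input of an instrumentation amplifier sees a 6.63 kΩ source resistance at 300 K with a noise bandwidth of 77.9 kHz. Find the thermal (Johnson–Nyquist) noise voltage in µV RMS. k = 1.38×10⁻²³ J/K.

V_n = √(4kTRB)
4kTRB = 4 × 1.38×10⁻²³ × 300 × 6.63×10³ × 7.79×10⁴ = 8.55×10⁻¹² V²
V_n = √(8.55×10⁻¹²) = 2.92×10⁻⁶ V = 2.92 µV

2.92 µV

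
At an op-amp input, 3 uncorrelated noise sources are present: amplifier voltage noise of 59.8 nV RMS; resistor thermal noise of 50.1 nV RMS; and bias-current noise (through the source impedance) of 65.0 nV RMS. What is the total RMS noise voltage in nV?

Uncorrelated sources add in power (mean-square): V_tot = √(ΣV_i²)
V_tot = √[(5.98×10⁻⁸)² + (5.01×10⁻⁸)² + (6.50×10⁻⁸)²] = 1.02×10⁻⁷ V = 102 nV

102 nV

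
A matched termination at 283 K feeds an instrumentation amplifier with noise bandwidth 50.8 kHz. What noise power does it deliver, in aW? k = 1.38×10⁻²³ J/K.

P_n = kTB = 1.38×10⁻²³ × 283 × 5.08×10⁴ = 1.98×10⁻¹⁶ W = 198 aW

198 aW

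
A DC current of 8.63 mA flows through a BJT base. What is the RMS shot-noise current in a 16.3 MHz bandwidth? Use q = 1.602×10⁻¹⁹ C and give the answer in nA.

I_n = √(2qI·B)
2qI·B = 2 × 1.602×10⁻¹⁹ × 8.63×10⁻³ × 1.63×10⁷ = 4.51×10⁻¹⁴ A²
I_n = √(4.51×10⁻¹⁴) = 2.12×10⁻⁷ A = 212 nA

212 nA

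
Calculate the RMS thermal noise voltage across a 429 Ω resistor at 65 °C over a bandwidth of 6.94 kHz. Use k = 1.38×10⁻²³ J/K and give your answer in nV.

236 nV

T = 65 °C + 273.15 = 338.15 K
V_n = √(4kTRB)
4kTRB = 4 × 1.38×10⁻²³ × 338.15 × 4.29×10² × 6.94×10³ = 5.56×10⁻¹⁴ V²
V_n = √(5.56×10⁻¹⁴) = 2.36×10⁻⁷ V = 236 nV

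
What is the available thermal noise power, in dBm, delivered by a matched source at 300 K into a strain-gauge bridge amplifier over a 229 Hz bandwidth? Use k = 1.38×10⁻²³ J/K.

P_n = kTB = 1.38×10⁻²³ × 300 × 2.29×10² = 9.48×10⁻¹⁹ W
In dBm: 10 log₁₀(9.48×10⁻¹⁹ / 10⁻³) = −150.2 dBm

−150.2 dBm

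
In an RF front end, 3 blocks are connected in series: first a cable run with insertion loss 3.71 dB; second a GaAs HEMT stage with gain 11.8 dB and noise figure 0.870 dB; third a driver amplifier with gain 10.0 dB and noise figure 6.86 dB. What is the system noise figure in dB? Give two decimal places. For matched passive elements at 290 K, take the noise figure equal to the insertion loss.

5.40 dB

Convert to linear (a loss of L dB is a gain of −L dB): F_i = 10^(NF_i/10), G_i = 10^(G_i,dB/10)
  Stage 1: F_1 = 10^(3.71/10) = 2.350, G_1 = 10^(−3.71/10) = 0.4256
  Stage 2: F_2 = 10^(0.870/10) = 1.222, G_2 = 10^(11.8/10) = 15.14
  Stage 3: F_3 = 10^(6.86/10) = 4.853, G_3 = 10^(10.0/10) = 10.00
Friis cascade:
  F = 2.350 + (1.222 − 1)/0.4256 + (4.853 − 1)/6.442 = 3.469
NF = 10 log₁₀(3.469) = 5.40 dB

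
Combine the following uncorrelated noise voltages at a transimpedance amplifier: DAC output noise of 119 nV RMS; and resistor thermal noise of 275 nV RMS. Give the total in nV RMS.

300 nV

Uncorrelated sources add in power (mean-square): V_tot = √(ΣV_i²)
V_tot = √[(1.19×10⁻⁷)² + (2.75×10⁻⁷)²] = 3.00×10⁻⁷ V = 300 nV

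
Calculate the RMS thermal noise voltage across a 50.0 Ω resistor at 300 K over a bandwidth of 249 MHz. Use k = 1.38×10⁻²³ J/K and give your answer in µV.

14.4 µV

V_n = √(4kTRB)
4kTRB = 4 × 1.38×10⁻²³ × 300 × 5.00×10¹ × 2.49×10⁸ = 2.06×10⁻¹⁰ V²
V_n = √(2.06×10⁻¹⁰) = 1.44×10⁻⁵ V = 14.4 µV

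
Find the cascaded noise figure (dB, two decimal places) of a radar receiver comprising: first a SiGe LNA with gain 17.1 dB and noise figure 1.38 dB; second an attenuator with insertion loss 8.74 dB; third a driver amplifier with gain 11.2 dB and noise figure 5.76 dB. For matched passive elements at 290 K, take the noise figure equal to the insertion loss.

Convert to linear (a loss of L dB is a gain of −L dB): F_i = 10^(NF_i/10), G_i = 10^(G_i,dB/10)
  Stage 1: F_1 = 10^(1.38/10) = 1.374, G_1 = 10^(17.1/10) = 51.29
  Stage 2: F_2 = 10^(8.74/10) = 7.482, G_2 = 10^(−8.74/10) = 0.1337
  Stage 3: F_3 = 10^(5.76/10) = 3.767, G_3 = 10^(11.2/10) = 13.18
Friis cascade:
  F = 1.374 + (7.482 − 1)/51.29 + (3.767 − 1)/6.855 = 1.904
NF = 10 log₁₀(1.904) = 2.80 dB

2.80 dB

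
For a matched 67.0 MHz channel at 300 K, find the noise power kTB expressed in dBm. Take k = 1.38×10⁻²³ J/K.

P_n = kTB = 1.38×10⁻²³ × 300 × 6.70×10⁷ = 2.77×10⁻¹³ W
In dBm: 10 log₁₀(2.77×10⁻¹³ / 10⁻³) = −95.6 dBm

−95.6 dBm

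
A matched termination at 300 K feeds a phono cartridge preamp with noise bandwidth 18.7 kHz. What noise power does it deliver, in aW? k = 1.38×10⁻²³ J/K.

77.4 aW

P_n = kTB = 1.38×10⁻²³ × 300 × 1.87×10⁴ = 7.74×10⁻¹⁷ W = 77.4 aW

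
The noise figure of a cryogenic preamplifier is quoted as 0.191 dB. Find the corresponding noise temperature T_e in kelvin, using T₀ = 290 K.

13.0 K

F = 10^(0.191/10) = 1.04496
T_e = (F − 1)·T₀ = (1.04496 − 1) × 290 = 13.0 K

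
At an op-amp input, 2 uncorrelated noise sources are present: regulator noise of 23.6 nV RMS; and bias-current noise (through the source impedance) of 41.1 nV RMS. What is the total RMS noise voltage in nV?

Uncorrelated sources add in power (mean-square): V_tot = √(ΣV_i²)
V_tot = √[(2.36×10⁻⁸)² + (4.11×10⁻⁸)²] = 4.74×10⁻⁸ V = 47.4 nV

47.4 nV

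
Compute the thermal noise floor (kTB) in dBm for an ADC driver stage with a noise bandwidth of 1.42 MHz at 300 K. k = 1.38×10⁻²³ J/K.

−112.3 dBm

P_n = kTB = 1.38×10⁻²³ × 300 × 1.42×10⁶ = 5.88×10⁻¹⁵ W
In dBm: 10 log₁₀(5.88×10⁻¹⁵ / 10⁻³) = −112.3 dBm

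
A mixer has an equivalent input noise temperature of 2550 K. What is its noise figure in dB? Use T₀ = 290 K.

9.91 dB

F = 1 + T_e/T₀ = 1 + 2550/290 = 9.7931
NF = 10 log₁₀(9.7931) = 9.91 dB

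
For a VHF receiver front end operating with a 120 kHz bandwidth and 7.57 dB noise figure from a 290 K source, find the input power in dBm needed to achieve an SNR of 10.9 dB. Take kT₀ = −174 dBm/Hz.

Sensitivity = −174 + 10 log₁₀(B) + NF + SNR_min
= −174 + 50.79 + 7.57 + 10.9
= −104.74 dBm → −104.7 dBm

−104.7 dBm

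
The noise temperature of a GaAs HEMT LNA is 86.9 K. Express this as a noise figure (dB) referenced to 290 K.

F = 1 + T_e/T₀ = 1 + 86.9/290 = 1.29966
NF = 10 log₁₀(1.29966) = 1.14 dB

1.14 dB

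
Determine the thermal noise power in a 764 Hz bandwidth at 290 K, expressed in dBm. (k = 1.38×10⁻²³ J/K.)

−145.1 dBm

P_n = kTB = 1.38×10⁻²³ × 290 × 7.64×10² = 3.06×10⁻¹⁸ W
In dBm: 10 log₁₀(3.06×10⁻¹⁸ / 10⁻³) = −145.1 dBm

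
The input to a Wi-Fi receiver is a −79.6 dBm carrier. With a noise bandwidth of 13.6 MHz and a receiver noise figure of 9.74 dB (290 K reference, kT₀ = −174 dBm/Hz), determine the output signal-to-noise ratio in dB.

Noise floor: N = −174 + 10 log₁₀(B) + NF
10 log₁₀(1.36×10⁷) = 71.34 dB
N = −174 + 71.34 + 9.74 = −92.92 dBm
SNR = P_sig − N = −79.6 − (−92.92) = 13.32 dB → 13.3 dB

13.3 dB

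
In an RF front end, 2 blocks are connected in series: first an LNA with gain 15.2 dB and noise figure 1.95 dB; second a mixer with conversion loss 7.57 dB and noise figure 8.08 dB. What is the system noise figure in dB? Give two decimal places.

Convert to linear (a loss of L dB is a gain of −L dB): F_i = 10^(NF_i/10), G_i = 10^(G_i,dB/10)
  Stage 1: F_1 = 10^(1.95/10) = 1.567, G_1 = 10^(15.2/10) = 33.11
  Stage 2: F_2 = 10^(8.08/10) = 6.427, G_2 = 10^(−7.57/10) = 0.1750
Friis cascade:
  F = 1.567 + (6.427 − 1)/33.11 = 1.731
NF = 10 log₁₀(1.731) = 2.38 dB

2.38 dB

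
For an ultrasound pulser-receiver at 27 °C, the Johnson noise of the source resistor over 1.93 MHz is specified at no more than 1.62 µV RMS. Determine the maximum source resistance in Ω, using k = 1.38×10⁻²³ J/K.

82.1 Ω

T = 27 °C + 273.15 = 300.15 K
Johnson–Nyquist: V_n = √(4kTRB) ⇒ R = V_n² / (4kTB)
4kTB = 4 × 1.38×10⁻²³ × 300.15 × 1.93×10⁶ = 3.20×10⁻¹⁴
R = (1.62×10⁻⁶)² / 3.20×10⁻¹⁴ = 8.21×10¹ Ω = 82.1 Ω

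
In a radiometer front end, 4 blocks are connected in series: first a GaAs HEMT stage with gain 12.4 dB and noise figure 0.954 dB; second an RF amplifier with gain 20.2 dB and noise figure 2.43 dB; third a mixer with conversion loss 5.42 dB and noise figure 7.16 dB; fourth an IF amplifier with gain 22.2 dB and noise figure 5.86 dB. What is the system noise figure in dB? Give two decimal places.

Convert to linear (a loss of L dB is a gain of −L dB): F_i = 10^(NF_i/10), G_i = 10^(G_i,dB/10)
  Stage 1: F_1 = 10^(0.954/10) = 1.246, G_1 = 10^(12.4/10) = 17.38
  Stage 2: F_2 = 10^(2.43/10) = 1.750, G_2 = 10^(20.2/10) = 104.7
  Stage 3: F_3 = 10^(7.16/10) = 5.200, G_3 = 10^(−5.42/10) = 0.2871
  Stage 4: F_4 = 10^(5.86/10) = 3.855, G_4 = 10^(22.2/10) = 166.0
Friis cascade:
  F = 1.246 + (1.750 − 1)/17.38 + (5.200 − 1)/1820 + (3.855 − 1)/522.4 = 1.297
NF = 10 log₁₀(1.297) = 1.13 dB

1.13 dB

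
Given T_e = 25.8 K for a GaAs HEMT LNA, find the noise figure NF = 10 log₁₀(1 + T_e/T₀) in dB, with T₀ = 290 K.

0.370 dB

F = 1 + T_e/T₀ = 1 + 25.8/290 = 1.08897
NF = 10 log₁₀(1.08897) = 0.370 dB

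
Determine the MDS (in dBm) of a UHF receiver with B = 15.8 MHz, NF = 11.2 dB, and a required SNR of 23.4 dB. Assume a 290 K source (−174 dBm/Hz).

Sensitivity = −174 + 10 log₁₀(B) + NF + SNR_min
= −174 + 71.99 + 11.2 + 23.4
= −67.41 dBm → −67.4 dBm

−67.4 dBm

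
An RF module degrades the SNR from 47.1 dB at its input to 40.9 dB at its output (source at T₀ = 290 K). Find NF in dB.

6.2 dB

NF (dB) = SNR_in(dB) − SNR_out(dB) when the source is at T₀
NF = 47.1 − 40.9 = 6.2 dB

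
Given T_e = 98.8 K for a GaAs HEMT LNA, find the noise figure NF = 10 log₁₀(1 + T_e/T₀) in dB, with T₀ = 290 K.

1.27 dB

F = 1 + T_e/T₀ = 1 + 98.8/290 = 1.34069
NF = 10 log₁₀(1.34069) = 1.27 dB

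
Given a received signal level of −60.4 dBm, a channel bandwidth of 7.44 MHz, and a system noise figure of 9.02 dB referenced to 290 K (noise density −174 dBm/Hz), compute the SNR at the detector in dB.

35.9 dB

Noise floor: N = −174 + 10 log₁₀(B) + NF
10 log₁₀(7.44×10⁶) = 68.72 dB
N = −174 + 68.72 + 9.02 = −96.26 dBm
SNR = P_sig − N = −60.4 − (−96.26) = 35.86 dB → 35.9 dB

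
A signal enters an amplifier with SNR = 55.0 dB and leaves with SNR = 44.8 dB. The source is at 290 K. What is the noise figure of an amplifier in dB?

10.2 dB

NF (dB) = SNR_in(dB) − SNR_out(dB) when the source is at T₀
NF = 55.0 − 44.8 = 10.2 dB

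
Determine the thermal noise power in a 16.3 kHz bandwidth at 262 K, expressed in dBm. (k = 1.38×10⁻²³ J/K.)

−132.3 dBm

P_n = kTB = 1.38×10⁻²³ × 262 × 1.63×10⁴ = 5.89×10⁻¹⁷ W
In dBm: 10 log₁₀(5.89×10⁻¹⁷ / 10⁻³) = −132.3 dBm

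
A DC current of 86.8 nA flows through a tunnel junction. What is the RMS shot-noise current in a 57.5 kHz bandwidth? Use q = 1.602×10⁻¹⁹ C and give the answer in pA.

40.0 pA

I_n = √(2qI·B)
2qI·B = 2 × 1.602×10⁻¹⁹ × 8.68×10⁻⁸ × 5.75×10⁴ = 1.60×10⁻²¹ A²
I_n = √(1.60×10⁻²¹) = 4.00×10⁻¹¹ A = 40.0 pA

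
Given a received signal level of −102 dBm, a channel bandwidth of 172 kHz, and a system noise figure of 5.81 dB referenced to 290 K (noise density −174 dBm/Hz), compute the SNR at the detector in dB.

13.8 dB

Noise floor: N = −174 + 10 log₁₀(B) + NF
10 log₁₀(1.72×10⁵) = 52.36 dB
N = −174 + 52.36 + 5.81 = −115.83 dBm
SNR = P_sig − N = −102 − (−115.83) = 13.83 dB → 13.8 dB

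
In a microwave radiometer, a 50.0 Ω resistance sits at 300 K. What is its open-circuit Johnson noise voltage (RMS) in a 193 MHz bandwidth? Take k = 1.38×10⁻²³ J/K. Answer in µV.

V_n = √(4kTRB)
4kTRB = 4 × 1.38×10⁻²³ × 300 × 5.00×10¹ × 1.93×10⁸ = 1.60×10⁻¹⁰ V²
V_n = √(1.60×10⁻¹⁰) = 1.26×10⁻⁵ V = 12.6 µV

12.6 µV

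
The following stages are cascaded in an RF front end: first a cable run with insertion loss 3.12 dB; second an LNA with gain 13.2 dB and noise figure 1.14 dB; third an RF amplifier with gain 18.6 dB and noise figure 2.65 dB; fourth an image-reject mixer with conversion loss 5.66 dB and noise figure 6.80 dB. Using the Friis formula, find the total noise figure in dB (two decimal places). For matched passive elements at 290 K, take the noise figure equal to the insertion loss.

Convert to linear (a loss of L dB is a gain of −L dB): F_i = 10^(NF_i/10), G_i = 10^(G_i,dB/10)
  Stage 1: F_1 = 10^(3.12/10) = 2.051, G_1 = 10^(−3.12/10) = 0.4875
  Stage 2: F_2 = 10^(1.14/10) = 1.300, G_2 = 10^(13.2/10) = 20.89
  Stage 3: F_3 = 10^(2.65/10) = 1.841, G_3 = 10^(18.6/10) = 72.44
  Stage 4: F_4 = 10^(6.80/10) = 4.786, G_4 = 10^(−5.66/10) = 0.2716
Friis cascade:
  F = 2.051 + (1.300 − 1)/0.4875 + (1.841 − 1)/10.19 + (4.786 − 1)/737.9 = 2.755
NF = 10 log₁₀(2.755) = 4.40 dB

4.40 dB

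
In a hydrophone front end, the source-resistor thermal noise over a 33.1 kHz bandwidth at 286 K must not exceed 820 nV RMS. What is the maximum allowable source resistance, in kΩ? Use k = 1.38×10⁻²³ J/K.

Johnson–Nyquist: V_n = √(4kTRB) ⇒ R = V_n² / (4kTB)
4kTB = 4 × 1.38×10⁻²³ × 286 × 3.31×10⁴ = 5.23×10⁻¹⁶
R = (8.20×10⁻⁷)² / 5.23×10⁻¹⁶ = 1.29×10³ Ω = 1.29 kΩ

1.29 kΩ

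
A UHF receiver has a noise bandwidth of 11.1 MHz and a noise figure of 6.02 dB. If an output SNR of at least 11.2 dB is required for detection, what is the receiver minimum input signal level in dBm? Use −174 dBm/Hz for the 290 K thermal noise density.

−86.3 dBm

Sensitivity = −174 + 10 log₁₀(B) + NF + SNR_min
= −174 + 70.45 + 6.02 + 11.2
= −86.33 dBm → −86.3 dBm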